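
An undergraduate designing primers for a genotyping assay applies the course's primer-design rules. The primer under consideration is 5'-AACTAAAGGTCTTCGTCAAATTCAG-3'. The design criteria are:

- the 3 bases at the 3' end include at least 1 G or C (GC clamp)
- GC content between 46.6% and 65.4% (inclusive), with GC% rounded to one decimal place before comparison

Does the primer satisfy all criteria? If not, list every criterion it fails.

Base counts: A=9, T=7, G=4, C=5 (length 25).
GC clamp: 3' end CAG has 2 G/C ✓
GC content: GC 9/25 = 36.0%, outside 46.6–65.4% ✗

Fails: GC content.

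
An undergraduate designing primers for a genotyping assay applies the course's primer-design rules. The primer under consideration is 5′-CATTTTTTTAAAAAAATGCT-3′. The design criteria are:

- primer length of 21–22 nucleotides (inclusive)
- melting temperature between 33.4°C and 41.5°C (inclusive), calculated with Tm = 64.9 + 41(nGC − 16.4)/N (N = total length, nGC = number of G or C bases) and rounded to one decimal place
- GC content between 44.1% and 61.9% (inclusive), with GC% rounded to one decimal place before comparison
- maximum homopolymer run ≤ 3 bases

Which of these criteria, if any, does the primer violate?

Fails: length, GC content, homopolymer run.

Base counts: A=8, T=9, G=1, C=2 (length 20).
length: length 20, outside 21–22 ✗
Tm: Tm = 64.9 + 41·(3 − 16.4)/20 = 37.4°C ✓
GC content: GC 3/20 = 15.0%, outside 44.1–61.9% ✗
homopolymer run: longest run = 7, exceeds 3 ✗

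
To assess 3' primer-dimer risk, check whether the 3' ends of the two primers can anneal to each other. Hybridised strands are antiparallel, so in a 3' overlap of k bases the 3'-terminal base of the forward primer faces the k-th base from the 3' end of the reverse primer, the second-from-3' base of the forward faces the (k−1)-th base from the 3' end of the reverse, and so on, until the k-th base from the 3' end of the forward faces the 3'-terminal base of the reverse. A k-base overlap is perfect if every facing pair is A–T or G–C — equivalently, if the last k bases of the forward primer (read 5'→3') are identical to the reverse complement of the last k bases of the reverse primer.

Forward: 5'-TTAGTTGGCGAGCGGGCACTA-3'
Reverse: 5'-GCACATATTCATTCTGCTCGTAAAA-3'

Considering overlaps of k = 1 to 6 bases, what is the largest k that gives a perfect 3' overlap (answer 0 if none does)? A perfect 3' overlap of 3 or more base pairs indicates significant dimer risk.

Last 6 bases (5'→3') — forward …GCACTA, reverse …GTAAAA.
Reverse complement of the reverse primer's last 6 bases: TTTTAC; its first k bases are the reverse complement of the reverse primer's last k bases, so a perfect k-base overlap needs the forward primer's last k bases to equal them.
Comparing (forward last k vs required): k=1: A vs T ✗; k=2: TA vs TT ✗; k=3: CTA vs TTT ✗; k=4: ACTA vs TTTT ✗; k=5: CACTA vs TTTTA ✗; k=6: GCACTA vs TTTTAC ✗.
No overlap length from 1 to 6 is perfect, so the longest perfect 3' overlap is 0.

Longest perfect overlap: 0 complementary base pairs; below the dimer-risk threshold (threshold 3).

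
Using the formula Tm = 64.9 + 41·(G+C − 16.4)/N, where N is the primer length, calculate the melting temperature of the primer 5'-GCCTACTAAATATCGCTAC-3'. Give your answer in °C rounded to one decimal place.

46.8°C

Base counts: A=6, T=5, G=2, C=6; G+C = 8, N = 19.
Tm = 64.9 + 41·(8 − 16.4)/19 = 64.9 + -344.40/19 = 46.8°C.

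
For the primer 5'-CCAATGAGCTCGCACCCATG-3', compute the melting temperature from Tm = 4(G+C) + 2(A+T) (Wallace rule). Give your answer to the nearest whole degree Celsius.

64°C

Base counts: A=5, T=3, G=4, C=8 (length 20).
Tm = 2·(5+3) + 4·(4+8) = 2·8 + 4·12 = 16 + 48 = 64°C.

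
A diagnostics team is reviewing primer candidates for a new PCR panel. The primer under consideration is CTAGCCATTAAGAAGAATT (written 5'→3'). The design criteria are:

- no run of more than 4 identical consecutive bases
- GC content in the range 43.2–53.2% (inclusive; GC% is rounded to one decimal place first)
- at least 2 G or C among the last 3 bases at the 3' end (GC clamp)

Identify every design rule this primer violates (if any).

Fails: GC content, GC clamp.

Base counts: A=8, T=5, G=3, C=3 (length 19).
homopolymer run: longest run = 2 ✓
GC content: GC 6/19 = 31.6%, outside 43.2–53.2% ✗
GC clamp: 3' end ATT has 0 G/C, need ≥2 ✗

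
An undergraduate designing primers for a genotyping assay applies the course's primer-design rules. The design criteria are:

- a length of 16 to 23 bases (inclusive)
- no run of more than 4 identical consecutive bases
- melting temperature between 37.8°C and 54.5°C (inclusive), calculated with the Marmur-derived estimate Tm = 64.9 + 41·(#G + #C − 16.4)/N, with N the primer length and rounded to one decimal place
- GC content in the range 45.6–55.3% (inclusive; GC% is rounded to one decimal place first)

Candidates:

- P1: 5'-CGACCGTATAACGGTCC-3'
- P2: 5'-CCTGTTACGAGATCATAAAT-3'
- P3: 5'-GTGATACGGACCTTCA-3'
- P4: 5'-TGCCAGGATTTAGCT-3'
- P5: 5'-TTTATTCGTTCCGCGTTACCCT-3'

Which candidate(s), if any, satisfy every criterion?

P3 only.

P1 (17 nt, A=4 T=3 G=4 C=6): length 17 ✓; longest run = 2 ✓; Tm = 64.9 + 41·(10 − 16.4)/17 = 49.5°C ✓; GC 10/17 = 58.8%, outside 45.6–55.3% ✗ — fails.
P2 (20 nt, A=7 T=6 G=3 C=4): length 20 ✓; longest run = 3 ✓; Tm = 64.9 + 41·(7 − 16.4)/20 = 45.6°C ✓; GC 7/20 = 35.0%, outside 45.6–55.3% ✗ — fails.
P3 (16 nt, A=4 T=4 G=4 C=4): length 16 ✓; longest run = 2 ✓; Tm = 64.9 + 41·(8 − 16.4)/16 = 43.4°C ✓; GC 8/16 = 50.0% ✓ — passes.
P4 (15 nt, A=3 T=5 G=4 C=3): length 15, outside 16–23 ✗; longest run = 3 ✓; Tm = 64.9 + 41·(7 − 16.4)/15 = 39.2°C ✓; GC 7/15 = 46.7% ✓ — fails.
P5 (22 nt, A=2 T=10 G=3 C=7): length 22 ✓; longest run = 3 ✓; Tm = 64.9 + 41·(10 − 16.4)/22 = 53.0°C ✓; GC 10/22 = 45.5%, outside 45.6–55.3% ✗ — fails.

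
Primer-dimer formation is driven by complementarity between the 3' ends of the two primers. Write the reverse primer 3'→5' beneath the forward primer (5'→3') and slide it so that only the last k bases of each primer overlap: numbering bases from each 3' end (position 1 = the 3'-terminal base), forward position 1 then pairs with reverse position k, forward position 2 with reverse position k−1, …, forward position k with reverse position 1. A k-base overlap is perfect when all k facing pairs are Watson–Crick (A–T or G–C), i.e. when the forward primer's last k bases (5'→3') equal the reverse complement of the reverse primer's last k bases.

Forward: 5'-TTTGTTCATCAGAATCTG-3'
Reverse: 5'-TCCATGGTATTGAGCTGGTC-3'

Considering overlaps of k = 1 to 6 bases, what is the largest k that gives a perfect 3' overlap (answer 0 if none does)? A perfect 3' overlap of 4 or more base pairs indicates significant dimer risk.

Longest perfect overlap: 1 complementary base pair; below the dimer-risk threshold (threshold 4).

Last 6 bases (5'→3') — forward …AATCTG, reverse …CTGGTC.
Reverse complement of the reverse primer's last 6 bases: GACCAG; its first k bases are the reverse complement of the reverse primer's last k bases, so a perfect k-base overlap needs the forward primer's last k bases to equal them.
Comparing (forward last k vs required): k=1: G vs G ✓; k=2: TG vs GA ✗; k=3: CTG vs GAC ✗; k=4: TCTG vs GACC ✗; k=5: ATCTG vs GACCA ✗; k=6: AATCTG vs GACCAG ✗.
Only k = 1 is perfect, so the longest perfect 3' overlap is 1.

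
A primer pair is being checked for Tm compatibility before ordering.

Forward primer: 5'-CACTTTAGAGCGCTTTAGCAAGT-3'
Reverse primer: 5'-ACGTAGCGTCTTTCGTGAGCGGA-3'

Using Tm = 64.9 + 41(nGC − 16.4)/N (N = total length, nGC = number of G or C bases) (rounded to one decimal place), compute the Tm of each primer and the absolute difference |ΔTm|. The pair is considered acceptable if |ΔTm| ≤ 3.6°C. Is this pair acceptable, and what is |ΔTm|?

Forward: G+C = 10, N = 23 → Tm = 64.9 + 41·(10 − 16.4)/23 = 53.5°C.
Reverse: G+C = 13, N = 23 → Tm = 64.9 + 41·(13 − 16.4)/23 = 58.8°C.
|ΔTm| = |53.5 − 58.8| = 5.3°C, > 3.6°C.

|ΔTm| = 5.3°C; the pair is not acceptable.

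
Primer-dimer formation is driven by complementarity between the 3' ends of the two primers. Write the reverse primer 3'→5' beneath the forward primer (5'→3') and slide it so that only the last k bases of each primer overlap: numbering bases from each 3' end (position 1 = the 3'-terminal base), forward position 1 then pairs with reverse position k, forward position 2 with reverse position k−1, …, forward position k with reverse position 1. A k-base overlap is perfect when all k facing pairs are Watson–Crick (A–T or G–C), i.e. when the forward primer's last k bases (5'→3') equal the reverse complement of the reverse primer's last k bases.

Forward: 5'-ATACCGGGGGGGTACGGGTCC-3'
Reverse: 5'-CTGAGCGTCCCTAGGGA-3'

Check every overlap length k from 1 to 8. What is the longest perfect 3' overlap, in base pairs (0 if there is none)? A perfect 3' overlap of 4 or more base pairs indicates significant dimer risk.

Longest perfect overlap: 3 complementary base pairs; below the dimer-risk threshold (threshold 4).

Last 8 bases (5'→3') — forward …ACGGGTCC, reverse …CCTAGGGA.
Reverse complement of the reverse primer's last 8 bases: TCCCTAGG; its first k bases are the reverse complement of the reverse primer's last k bases, so a perfect k-base overlap needs the forward primer's last k bases to equal them.
Comparing (forward last k vs required): k=1: C vs T ✗; k=2: CC vs TC ✗; k=3: TCC vs TCC ✓; k=4: GTCC vs TCCC ✗; k=5: GGTCC vs TCCCT ✗; k=6: GGGTCC vs TCCCTA ✗; k=7: CGGGTCC vs TCCCTAG ✗; k=8: ACGGGTCC vs TCCCTAGG ✗.
Only k = 3 is perfect, so the longest perfect 3' overlap is 3.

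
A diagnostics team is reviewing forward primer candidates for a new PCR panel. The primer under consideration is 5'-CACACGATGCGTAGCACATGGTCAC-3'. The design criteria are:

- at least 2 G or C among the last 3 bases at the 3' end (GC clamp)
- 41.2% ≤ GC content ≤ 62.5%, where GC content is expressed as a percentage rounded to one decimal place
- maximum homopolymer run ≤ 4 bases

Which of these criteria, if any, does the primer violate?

Base counts: A=7, T=4, G=6, C=8 (length 25).
GC clamp: 3' end CAC has 2 G/C ✓
GC content: GC 14/25 = 56.0% ✓
homopolymer run: longest run = 2 ✓

Meets all criteria.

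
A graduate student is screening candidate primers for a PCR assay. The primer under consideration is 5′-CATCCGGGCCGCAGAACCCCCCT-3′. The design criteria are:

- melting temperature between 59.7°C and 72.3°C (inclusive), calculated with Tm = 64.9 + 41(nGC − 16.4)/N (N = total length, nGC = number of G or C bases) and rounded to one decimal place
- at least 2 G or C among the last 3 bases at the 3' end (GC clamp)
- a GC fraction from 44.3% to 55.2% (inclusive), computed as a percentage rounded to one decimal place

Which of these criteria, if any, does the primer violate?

Base counts: A=4, T=2, G=5, C=12 (length 23).
Tm: Tm = 64.9 + 41·(17 − 16.4)/23 = 66.0°C ✓
GC clamp: 3' end CCT has 2 G/C ✓
GC content: GC 17/23 = 73.9%, outside 44.3–55.2% ✗

Fails: GC content.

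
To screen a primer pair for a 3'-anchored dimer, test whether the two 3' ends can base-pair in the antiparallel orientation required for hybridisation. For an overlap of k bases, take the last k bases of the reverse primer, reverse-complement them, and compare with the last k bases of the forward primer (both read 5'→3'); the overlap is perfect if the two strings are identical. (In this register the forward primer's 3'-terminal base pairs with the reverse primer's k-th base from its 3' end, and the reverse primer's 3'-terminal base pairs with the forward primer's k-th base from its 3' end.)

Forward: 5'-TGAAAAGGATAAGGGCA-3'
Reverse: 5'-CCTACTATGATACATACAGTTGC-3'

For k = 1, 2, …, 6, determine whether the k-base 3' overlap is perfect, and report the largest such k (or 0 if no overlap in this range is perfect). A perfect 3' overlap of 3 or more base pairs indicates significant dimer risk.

Longest perfect overlap: 3 complementary base pairs; significant dimer risk (threshold 3).

Last 6 bases (5'→3') — forward …AGGGCA, reverse …AGTTGC.
Reverse complement of the reverse primer's last 6 bases: GCAACT; its first k bases are the reverse complement of the reverse primer's last k bases, so a perfect k-base overlap needs the forward primer's last k bases to equal them.
Comparing (forward last k vs required): k=1: A vs G ✗; k=2: CA vs GC ✗; k=3: GCA vs GCA ✓; k=4: GGCA vs GCAA ✗; k=5: GGGCA vs GCAAC ✗; k=6: AGGGCA vs GCAACT ✗.
Only k = 3 is perfect, so the longest perfect 3' overlap is 3.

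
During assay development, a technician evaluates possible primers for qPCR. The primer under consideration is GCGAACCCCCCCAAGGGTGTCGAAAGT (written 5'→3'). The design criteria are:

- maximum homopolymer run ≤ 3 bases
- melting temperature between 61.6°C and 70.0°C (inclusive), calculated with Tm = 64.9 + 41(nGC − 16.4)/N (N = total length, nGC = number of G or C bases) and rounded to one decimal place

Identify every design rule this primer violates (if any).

Base counts: A=7, T=3, G=8, C=9 (length 27).
homopolymer run: longest run = 7, exceeds 3 ✗
Tm: Tm = 64.9 + 41·(17 − 16.4)/27 = 65.8°C ✓

Fails: homopolymer run.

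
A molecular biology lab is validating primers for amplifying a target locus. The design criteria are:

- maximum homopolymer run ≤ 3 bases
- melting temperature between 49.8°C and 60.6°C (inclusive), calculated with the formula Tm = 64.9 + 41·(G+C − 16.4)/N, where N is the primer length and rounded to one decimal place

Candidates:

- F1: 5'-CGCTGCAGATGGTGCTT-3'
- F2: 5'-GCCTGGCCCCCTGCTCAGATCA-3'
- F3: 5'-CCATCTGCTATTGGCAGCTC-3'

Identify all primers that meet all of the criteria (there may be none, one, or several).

F1 (17 nt, A=2 T=5 G=6 C=4): longest run = 2 ✓; Tm = 64.9 + 41·(10 − 16.4)/17 = 49.5°C, outside 49.8–60.6°C ✗ — fails.
F2 (22 nt, A=3 T=4 G=5 C=10): longest run = 5, exceeds 3 ✗; Tm = 64.9 + 41·(15 − 16.4)/22 = 62.3°C, outside 49.8–60.6°C ✗ — fails.
F3 (20 nt, A=3 T=6 G=4 C=7): longest run = 2 ✓; Tm = 64.9 + 41·(11 − 16.4)/20 = 53.8°C ✓ — passes.

F3 only.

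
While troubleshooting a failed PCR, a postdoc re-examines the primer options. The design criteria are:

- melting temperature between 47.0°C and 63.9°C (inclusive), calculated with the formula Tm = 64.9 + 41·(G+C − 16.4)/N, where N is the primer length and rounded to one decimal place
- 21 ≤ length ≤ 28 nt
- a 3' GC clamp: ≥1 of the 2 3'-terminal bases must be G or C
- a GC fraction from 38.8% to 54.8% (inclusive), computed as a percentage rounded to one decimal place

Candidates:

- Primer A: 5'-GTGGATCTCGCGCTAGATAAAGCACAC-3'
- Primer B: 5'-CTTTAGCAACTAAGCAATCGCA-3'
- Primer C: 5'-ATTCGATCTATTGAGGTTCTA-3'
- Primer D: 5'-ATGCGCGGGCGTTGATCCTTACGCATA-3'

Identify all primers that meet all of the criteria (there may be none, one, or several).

Primer A (27 nt, A=8 T=5 G=7 C=7): Tm = 64.9 + 41·(14 − 16.4)/27 = 61.3°C ✓; length 27 ✓; 3' end AC has 1 G/C ✓; GC 14/27 = 51.9% ✓ — passes.
Primer B (22 nt, A=8 T=5 G=3 C=6): Tm = 64.9 + 41·(9 − 16.4)/22 = 51.1°C ✓; length 22 ✓; 3' end CA has 1 G/C ✓; GC 9/22 = 40.9% ✓ — passes.
Primer C (21 nt, A=5 T=9 G=4 C=3): Tm = 64.9 + 41·(7 − 16.4)/21 = 46.5°C, outside 47.0–63.9°C ✗; length 21 ✓; 3' end TA has 0 G/C, need ≥1 ✗; GC 7/21 = 33.3%, outside 38.8–54.8% ✗ — fails.
Primer D (27 nt, A=5 T=7 G=8 C=7): Tm = 64.9 + 41·(15 − 16.4)/27 = 62.8°C ✓; length 27 ✓; 3' end TA has 0 G/C, need ≥1 ✗; GC 15/27 = 55.6%, outside 38.8–54.8% ✗ — fails.

Primer A and Primer B.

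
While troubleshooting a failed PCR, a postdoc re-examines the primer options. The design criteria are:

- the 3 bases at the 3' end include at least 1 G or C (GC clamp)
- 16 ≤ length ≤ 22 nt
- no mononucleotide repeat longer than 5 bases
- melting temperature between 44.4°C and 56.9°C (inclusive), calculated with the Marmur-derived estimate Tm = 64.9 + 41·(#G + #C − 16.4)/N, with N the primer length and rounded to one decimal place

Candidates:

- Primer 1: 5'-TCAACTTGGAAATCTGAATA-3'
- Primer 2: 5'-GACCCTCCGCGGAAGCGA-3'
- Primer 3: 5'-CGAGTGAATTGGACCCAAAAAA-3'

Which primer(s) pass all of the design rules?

Primer 1 (20 nt, A=8 T=6 G=3 C=3): 3' end ATA has 0 G/C, need ≥1 ✗; length 20 ✓; longest run = 3 ✓; Tm = 64.9 + 41·(6 − 16.4)/20 = 43.6°C, outside 44.4–56.9°C ✗ — fails.
Primer 2 (18 nt, A=4 T=1 G=6 C=7): 3' end CGA has 2 G/C ✓; length 18 ✓; longest run = 3 ✓; Tm = 64.9 + 41·(13 − 16.4)/18 = 57.2°C, outside 44.4–56.9°C ✗ — fails.
Primer 3 (22 nt, A=10 T=3 G=5 C=4): 3' end AAA has 0 G/C, need ≥1 ✗; length 22 ✓; longest run = 6, exceeds 5 ✗; Tm = 64.9 + 41·(9 − 16.4)/22 = 51.1°C ✓ — fails.

None of the candidates satisfy all criteria.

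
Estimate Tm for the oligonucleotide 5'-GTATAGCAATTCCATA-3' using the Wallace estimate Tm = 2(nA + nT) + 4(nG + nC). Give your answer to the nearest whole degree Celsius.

Base counts: A=6, T=5, G=2, C=3 (length 16).
Tm = 2·(6+5) + 4·(2+3) = 2·11 + 4·5 = 22 + 20 = 42°C.

42°C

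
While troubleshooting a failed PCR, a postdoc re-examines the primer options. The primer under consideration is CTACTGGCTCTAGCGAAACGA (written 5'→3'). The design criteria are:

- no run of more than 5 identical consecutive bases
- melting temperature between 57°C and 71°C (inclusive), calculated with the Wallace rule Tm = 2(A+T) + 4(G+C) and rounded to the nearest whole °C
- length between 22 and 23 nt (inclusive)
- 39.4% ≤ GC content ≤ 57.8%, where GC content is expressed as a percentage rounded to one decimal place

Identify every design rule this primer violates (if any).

Fails: length.

Base counts: A=6, T=4, G=5, C=6 (length 21).
homopolymer run: longest run = 3 ✓
Tm: Tm = 2·10 + 4·11 = 64°C ✓
length: length 21, outside 22–23 ✗
GC content: GC 11/21 = 52.4% ✓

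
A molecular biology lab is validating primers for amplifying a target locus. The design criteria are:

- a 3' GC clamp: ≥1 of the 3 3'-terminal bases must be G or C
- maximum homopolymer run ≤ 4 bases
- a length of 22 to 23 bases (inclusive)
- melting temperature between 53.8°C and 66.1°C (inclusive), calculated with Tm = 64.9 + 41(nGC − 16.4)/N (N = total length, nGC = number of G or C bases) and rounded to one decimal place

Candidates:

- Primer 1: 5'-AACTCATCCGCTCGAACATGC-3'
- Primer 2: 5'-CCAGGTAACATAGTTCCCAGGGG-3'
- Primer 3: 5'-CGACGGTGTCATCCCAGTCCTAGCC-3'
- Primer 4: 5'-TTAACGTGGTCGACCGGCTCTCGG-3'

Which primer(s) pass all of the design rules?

Primer 1 (21 nt, A=6 T=4 G=3 C=8): 3' end TGC has 2 G/C ✓; longest run = 2 ✓; length 21, outside 22–23 ✗; Tm = 64.9 + 41·(11 − 16.4)/21 = 54.4°C ✓ — fails.
Primer 2 (23 nt, A=6 T=4 G=7 C=6): 3' end GGG has 3 G/C ✓; longest run = 4 ✓; length 23 ✓; Tm = 64.9 + 41·(13 − 16.4)/23 = 58.8°C ✓ — passes.
Primer 3 (25 nt, A=4 T=5 G=6 C=10): 3' end GCC has 3 G/C ✓; longest run = 3 ✓; length 25, outside 22–23 ✗; Tm = 64.9 + 41·(16 − 16.4)/25 = 64.2°C ✓ — fails.
Primer 4 (24 nt, A=3 T=6 G=8 C=7): 3' end CGG has 3 G/C ✓; longest run = 2 ✓; length 24, outside 22–23 ✗; Tm = 64.9 + 41·(15 − 16.4)/24 = 62.5°C ✓ — fails.

Primer 2 only.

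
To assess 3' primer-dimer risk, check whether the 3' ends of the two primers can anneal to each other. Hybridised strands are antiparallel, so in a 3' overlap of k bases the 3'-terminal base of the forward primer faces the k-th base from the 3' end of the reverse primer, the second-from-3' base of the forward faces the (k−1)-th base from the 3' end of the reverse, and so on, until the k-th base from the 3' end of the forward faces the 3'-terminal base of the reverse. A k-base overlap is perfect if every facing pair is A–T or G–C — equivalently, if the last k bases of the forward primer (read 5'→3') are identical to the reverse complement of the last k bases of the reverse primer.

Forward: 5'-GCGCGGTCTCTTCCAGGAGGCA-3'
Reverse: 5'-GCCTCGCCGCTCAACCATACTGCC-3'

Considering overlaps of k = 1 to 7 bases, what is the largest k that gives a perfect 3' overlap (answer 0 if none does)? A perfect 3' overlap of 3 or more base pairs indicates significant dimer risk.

Longest perfect overlap: 4 complementary base pairs; significant dimer risk (threshold 3).

Last 7 bases (5'→3') — forward …GGAGGCA, reverse …TACTGCC.
Reverse complement of the reverse primer's last 7 bases: GGCAGTA; its first k bases are the reverse complement of the reverse primer's last k bases, so a perfect k-base overlap needs the forward primer's last k bases to equal them.
Comparing (forward last k vs required): k=1: A vs G ✗; k=2: CA vs GG ✗; k=3: GCA vs GGC ✗; k=4: GGCA vs GGCA ✓; k=5: AGGCA vs GGCAG ✗; k=6: GAGGCA vs GGCAGT ✗; k=7: GGAGGCA vs GGCAGTA ✗.
Only k = 4 is perfect, so the longest perfect 3' overlap is 4.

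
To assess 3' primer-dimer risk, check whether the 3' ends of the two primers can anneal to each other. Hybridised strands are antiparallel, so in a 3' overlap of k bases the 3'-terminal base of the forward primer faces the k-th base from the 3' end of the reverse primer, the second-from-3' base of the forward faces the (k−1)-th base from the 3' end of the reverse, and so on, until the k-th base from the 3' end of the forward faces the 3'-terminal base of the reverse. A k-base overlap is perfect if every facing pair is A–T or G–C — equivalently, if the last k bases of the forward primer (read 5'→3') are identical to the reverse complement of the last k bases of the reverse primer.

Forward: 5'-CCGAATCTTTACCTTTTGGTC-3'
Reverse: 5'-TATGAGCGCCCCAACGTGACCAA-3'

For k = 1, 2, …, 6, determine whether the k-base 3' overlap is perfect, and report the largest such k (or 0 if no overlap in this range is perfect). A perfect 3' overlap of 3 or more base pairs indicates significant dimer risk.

Longest perfect overlap: 6 complementary base pairs; significant dimer risk (threshold 3).

Last 6 bases (5'→3') — forward …TTGGTC, reverse …GACCAA.
Reverse complement of the reverse primer's last 6 bases: TTGGTC; its first k bases are the reverse complement of the reverse primer's last k bases, so a perfect k-base overlap needs the forward primer's last k bases to equal them.
Comparing (forward last k vs required): k=1: C vs T ✗; k=2: TC vs TT ✗; k=3: GTC vs TTG ✗; k=4: GGTC vs TTGG ✗; k=5: TGGTC vs TTGGT ✗; k=6: TTGGTC vs TTGGTC ✓.
Only k = 6 is perfect, so the longest perfect 3' overlap is 6.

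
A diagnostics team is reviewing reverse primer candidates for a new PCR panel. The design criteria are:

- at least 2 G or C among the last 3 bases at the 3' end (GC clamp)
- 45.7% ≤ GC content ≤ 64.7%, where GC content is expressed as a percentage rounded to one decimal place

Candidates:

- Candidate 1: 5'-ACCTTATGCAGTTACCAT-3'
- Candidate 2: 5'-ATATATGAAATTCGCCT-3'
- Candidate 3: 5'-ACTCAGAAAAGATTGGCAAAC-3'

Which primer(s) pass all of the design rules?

Candidate 1 (18 nt, A=5 T=6 G=2 C=5): 3' end CAT has 1 G/C, need ≥2 ✗; GC 7/18 = 38.9%, outside 45.7–64.7% ✗ — fails.
Candidate 2 (17 nt, A=6 T=6 G=2 C=3): 3' end CCT has 2 G/C ✓; GC 5/17 = 29.4%, outside 45.7–64.7% ✗ — fails.
Candidate 3 (21 nt, A=10 T=3 G=4 C=4): 3' end AAC has 1 G/C, need ≥2 ✗; GC 8/21 = 38.1%, outside 45.7–64.7% ✗ — fails.

None of the candidates satisfy all criteria.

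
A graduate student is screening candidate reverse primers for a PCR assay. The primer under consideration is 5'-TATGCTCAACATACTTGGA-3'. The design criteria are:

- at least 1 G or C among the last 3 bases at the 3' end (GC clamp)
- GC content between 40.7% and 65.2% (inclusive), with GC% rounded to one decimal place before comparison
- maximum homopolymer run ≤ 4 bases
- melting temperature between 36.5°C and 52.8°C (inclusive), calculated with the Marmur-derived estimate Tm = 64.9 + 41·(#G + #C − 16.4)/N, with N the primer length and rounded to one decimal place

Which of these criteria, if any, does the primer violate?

Fails: GC content.

Base counts: A=6, T=6, G=3, C=4 (length 19).
GC clamp: 3' end GGA has 2 G/C ✓
GC content: GC 7/19 = 36.8%, outside 40.7–65.2% ✗
homopolymer run: longest run = 2 ✓
Tm: Tm = 64.9 + 41·(7 − 16.4)/19 = 44.6°C ✓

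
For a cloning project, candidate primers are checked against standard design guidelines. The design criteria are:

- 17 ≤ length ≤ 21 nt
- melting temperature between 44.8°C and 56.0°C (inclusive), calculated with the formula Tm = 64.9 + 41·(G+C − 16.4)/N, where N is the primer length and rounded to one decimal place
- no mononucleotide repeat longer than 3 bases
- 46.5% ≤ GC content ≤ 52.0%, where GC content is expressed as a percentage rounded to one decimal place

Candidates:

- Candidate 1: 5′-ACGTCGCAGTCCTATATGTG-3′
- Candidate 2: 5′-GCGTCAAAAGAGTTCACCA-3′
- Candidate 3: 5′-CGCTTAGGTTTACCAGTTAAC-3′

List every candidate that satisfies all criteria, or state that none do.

Candidate 1 (20 nt, A=4 T=6 G=5 C=5): length 20 ✓; Tm = 64.9 + 41·(10 − 16.4)/20 = 51.8°C ✓; longest run = 2 ✓; GC 10/20 = 50.0% ✓ — passes.
Candidate 2 (19 nt, A=7 T=3 G=4 C=5): length 19 ✓; Tm = 64.9 + 41·(9 − 16.4)/19 = 48.9°C ✓; longest run = 4, exceeds 3 ✗; GC 9/19 = 47.4% ✓ — fails.
Candidate 3 (21 nt, A=5 T=7 G=4 C=5): length 21 ✓; Tm = 64.9 + 41·(9 − 16.4)/21 = 50.5°C ✓; longest run = 3 ✓; GC 9/21 = 42.9%, outside 46.5–52.0% ✗ — fails.

Candidate 1 only.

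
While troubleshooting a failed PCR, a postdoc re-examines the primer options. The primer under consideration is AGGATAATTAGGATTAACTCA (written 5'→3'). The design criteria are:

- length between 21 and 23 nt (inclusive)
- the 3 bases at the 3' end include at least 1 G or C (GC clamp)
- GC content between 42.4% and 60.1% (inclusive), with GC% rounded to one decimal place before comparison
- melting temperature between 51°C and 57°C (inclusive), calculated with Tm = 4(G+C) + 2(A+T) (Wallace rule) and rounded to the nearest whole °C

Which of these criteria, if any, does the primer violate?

Fails: GC content.

Base counts: A=9, T=6, G=4, C=2 (length 21).
length: length 21 ✓
GC clamp: 3' end TCA has 1 G/C ✓
GC content: GC 6/21 = 28.6%, outside 42.4–60.1% ✗
Tm: Tm = 2·15 + 4·6 = 54°C ✓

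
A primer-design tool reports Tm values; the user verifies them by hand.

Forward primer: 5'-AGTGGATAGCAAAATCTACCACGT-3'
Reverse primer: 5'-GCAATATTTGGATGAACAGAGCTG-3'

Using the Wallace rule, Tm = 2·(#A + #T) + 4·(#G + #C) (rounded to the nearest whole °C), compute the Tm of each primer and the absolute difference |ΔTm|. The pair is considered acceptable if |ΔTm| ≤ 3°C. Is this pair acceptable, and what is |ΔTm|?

|ΔTm| = 0°C; the pair is acceptable.

Forward: A=9 T=5 G=5 C=5 → Tm = 2·14 + 4·10 = 68°C.
Reverse: A=8 T=6 G=7 C=3 → Tm = 2·14 + 4·10 = 68°C.
|ΔTm| = |68 − 68| = 0°C, ≤ 3°C.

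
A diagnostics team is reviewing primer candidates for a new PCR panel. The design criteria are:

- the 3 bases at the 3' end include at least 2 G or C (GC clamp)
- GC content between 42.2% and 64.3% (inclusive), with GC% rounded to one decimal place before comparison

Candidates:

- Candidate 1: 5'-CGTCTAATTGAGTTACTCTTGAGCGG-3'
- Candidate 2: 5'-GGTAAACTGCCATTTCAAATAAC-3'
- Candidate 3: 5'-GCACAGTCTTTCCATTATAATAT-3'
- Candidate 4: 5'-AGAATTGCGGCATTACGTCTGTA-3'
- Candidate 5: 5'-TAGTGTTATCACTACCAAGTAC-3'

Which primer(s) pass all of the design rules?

Candidate 1 (26 nt, A=5 T=9 G=7 C=5): 3' end CGG has 3 G/C ✓; GC 12/26 = 46.2% ✓ — passes.
Candidate 2 (23 nt, A=9 T=6 G=3 C=5): 3' end AAC has 1 G/C, need ≥2 ✗; GC 8/23 = 34.8%, outside 42.2–64.3% ✗ — fails.
Candidate 3 (23 nt, A=7 T=9 G=2 C=5): 3' end TAT has 0 G/C, need ≥2 ✗; GC 7/23 = 30.4%, outside 42.2–64.3% ✗ — fails.
Candidate 4 (23 nt, A=6 T=7 G=6 C=4): 3' end GTA has 1 G/C, need ≥2 ✗; GC 10/23 = 43.5% ✓ — fails.
Candidate 5 (22 nt, A=7 T=7 G=3 C=5): 3' end TAC has 1 G/C, need ≥2 ✗; GC 8/22 = 36.4%, outside 42.2–64.3% ✗ — fails.

Candidate 1 only.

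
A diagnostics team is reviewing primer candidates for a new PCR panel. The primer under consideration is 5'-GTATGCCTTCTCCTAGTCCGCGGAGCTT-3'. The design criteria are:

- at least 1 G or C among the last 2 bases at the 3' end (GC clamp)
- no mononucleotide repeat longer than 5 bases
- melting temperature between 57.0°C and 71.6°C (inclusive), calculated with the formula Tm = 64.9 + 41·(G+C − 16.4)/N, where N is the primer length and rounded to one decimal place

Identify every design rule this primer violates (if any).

Base counts: A=3, T=9, G=7, C=9 (length 28).
GC clamp: 3' end TT has 0 G/C, need ≥1 ✗
homopolymer run: longest run = 2 ✓
Tm: Tm = 64.9 + 41·(16 − 16.4)/28 = 64.3°C ✓

Fails: GC clamp.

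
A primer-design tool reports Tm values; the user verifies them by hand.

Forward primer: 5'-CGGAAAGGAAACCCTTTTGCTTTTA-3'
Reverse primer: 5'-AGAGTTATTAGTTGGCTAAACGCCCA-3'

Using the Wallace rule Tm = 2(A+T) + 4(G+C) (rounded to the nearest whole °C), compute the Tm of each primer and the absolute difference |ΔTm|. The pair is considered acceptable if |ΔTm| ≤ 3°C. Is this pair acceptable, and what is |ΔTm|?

Forward: A=7 T=8 G=5 C=5 → Tm = 2·15 + 4·10 = 70°C.
Reverse: A=8 T=7 G=6 C=5 → Tm = 2·15 + 4·11 = 74°C.
|ΔTm| = |70 − 74| = 4°C, > 3°C.

|ΔTm| = 4°C; the pair is not acceptable.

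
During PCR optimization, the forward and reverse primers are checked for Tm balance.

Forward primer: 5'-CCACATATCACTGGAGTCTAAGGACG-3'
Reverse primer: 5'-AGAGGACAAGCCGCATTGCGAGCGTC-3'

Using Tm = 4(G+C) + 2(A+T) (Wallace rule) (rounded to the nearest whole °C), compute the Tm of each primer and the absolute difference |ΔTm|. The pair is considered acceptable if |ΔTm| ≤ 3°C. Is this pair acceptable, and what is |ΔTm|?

Forward: A=8 T=5 G=6 C=7 → Tm = 2·13 + 4·13 = 78°C.
Reverse: A=7 T=3 G=9 C=7 → Tm = 2·10 + 4·16 = 84°C.
|ΔTm| = |78 − 84| = 6°C, > 3°C.

|ΔTm| = 6°C; the pair is not acceptable.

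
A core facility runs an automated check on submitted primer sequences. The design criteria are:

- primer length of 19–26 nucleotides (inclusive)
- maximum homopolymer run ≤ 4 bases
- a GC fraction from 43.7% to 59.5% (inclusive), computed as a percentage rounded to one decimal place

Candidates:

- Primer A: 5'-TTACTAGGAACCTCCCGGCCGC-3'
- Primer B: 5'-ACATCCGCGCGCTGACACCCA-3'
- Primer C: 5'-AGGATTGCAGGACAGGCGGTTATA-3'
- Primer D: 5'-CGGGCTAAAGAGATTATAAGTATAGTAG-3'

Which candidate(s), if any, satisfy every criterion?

Primer A (22 nt, A=4 T=4 G=5 C=9): length 22 ✓; longest run = 3 ✓; GC 14/22 = 63.6%, outside 43.7–59.5% ✗ — fails.
Primer B (21 nt, A=5 T=2 G=4 C=10): length 21 ✓; longest run = 3 ✓; GC 14/21 = 66.7%, outside 43.7–59.5% ✗ — fails.
Primer C (24 nt, A=7 T=5 G=9 C=3): length 24 ✓; longest run = 2 ✓; GC 12/24 = 50.0% ✓ — passes.
Primer D (28 nt, A=11 T=7 G=8 C=2): length 28, outside 19–26 ✗; longest run = 3 ✓; GC 10/28 = 35.7%, outside 43.7–59.5% ✗ — fails.

Primer C only.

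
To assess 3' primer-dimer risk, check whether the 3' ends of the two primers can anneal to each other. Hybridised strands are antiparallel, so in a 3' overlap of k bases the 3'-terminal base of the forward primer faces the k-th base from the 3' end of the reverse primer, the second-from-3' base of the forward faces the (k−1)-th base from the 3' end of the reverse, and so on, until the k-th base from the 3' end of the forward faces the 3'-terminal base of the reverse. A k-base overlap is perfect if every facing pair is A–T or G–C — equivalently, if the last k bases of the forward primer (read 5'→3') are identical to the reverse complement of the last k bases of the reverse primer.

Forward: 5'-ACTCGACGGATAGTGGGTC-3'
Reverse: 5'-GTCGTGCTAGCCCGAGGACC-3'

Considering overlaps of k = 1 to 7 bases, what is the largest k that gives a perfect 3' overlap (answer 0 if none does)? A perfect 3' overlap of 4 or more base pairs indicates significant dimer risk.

Longest perfect overlap: 4 complementary base pairs; significant dimer risk (threshold 4).

Last 7 bases (5'→3') — forward …GTGGGTC, reverse …GAGGACC.
Reverse complement of the reverse primer's last 7 bases: GGTCCTC; its first k bases are the reverse complement of the reverse primer's last k bases, so a perfect k-base overlap needs the forward primer's last k bases to equal them.
Comparing (forward last k vs required): k=1: C vs G ✗; k=2: TC vs GG ✗; k=3: GTC vs GGT ✗; k=4: GGTC vs GGTC ✓; k=5: GGGTC vs GGTCC ✗; k=6: TGGGTC vs GGTCCT ✗; k=7: GTGGGTC vs GGTCCTC ✗.
Only k = 4 is perfect, so the longest perfect 3' overlap is 4.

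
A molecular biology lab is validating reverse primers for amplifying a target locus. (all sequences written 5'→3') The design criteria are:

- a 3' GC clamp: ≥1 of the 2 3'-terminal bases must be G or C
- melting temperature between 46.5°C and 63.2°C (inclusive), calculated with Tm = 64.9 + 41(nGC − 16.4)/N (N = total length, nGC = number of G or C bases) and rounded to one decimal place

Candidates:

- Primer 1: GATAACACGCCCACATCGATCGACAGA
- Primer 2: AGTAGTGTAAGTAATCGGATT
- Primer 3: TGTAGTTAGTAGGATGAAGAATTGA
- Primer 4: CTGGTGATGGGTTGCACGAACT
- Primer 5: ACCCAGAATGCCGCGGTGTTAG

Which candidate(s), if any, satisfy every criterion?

Primer 1 (27 nt, A=10 T=3 G=5 C=9): 3' end GA has 1 G/C ✓; Tm = 64.9 + 41·(14 − 16.4)/27 = 61.3°C ✓ — passes.
Primer 2 (21 nt, A=7 T=7 G=6 C=1): 3' end TT has 0 G/C, need ≥1 ✗; Tm = 64.9 + 41·(7 − 16.4)/21 = 46.5°C ✓ — fails.
Primer 3 (25 nt, A=9 T=8 G=8 C=0): 3' end GA has 1 G/C ✓; Tm = 64.9 + 41·(8 − 16.4)/25 = 51.1°C ✓ — passes.
Primer 4 (22 nt, A=4 T=6 G=8 C=4): 3' end CT has 1 G/C ✓; Tm = 64.9 + 41·(12 − 16.4)/22 = 56.7°C ✓ — passes.
Primer 5 (22 nt, A=5 T=4 G=7 C=6): 3' end AG has 1 G/C ✓; Tm = 64.9 + 41·(13 − 16.4)/22 = 58.6°C ✓ — passes.

Primer 1, Primer 3, Primer 4 and Primer 5.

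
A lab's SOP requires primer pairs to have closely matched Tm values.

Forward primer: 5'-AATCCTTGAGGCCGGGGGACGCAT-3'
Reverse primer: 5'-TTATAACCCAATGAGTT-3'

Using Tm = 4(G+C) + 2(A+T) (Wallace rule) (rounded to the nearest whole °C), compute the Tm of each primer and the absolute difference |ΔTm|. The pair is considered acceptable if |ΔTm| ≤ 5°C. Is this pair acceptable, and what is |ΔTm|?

|ΔTm| = 34°C; the pair is not acceptable.

Forward: A=5 T=4 G=9 C=6 → Tm = 2·9 + 4·15 = 78°C.
Reverse: A=6 T=6 G=2 C=3 → Tm = 2·12 + 4·5 = 44°C.
|ΔTm| = |78 − 44| = 34°C, > 5°C.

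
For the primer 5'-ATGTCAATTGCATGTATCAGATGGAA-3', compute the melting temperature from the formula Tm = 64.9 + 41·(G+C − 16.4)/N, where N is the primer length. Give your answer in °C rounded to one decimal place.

Base counts: A=9, T=8, G=6, C=3; G+C = 9, N = 26.
Tm = 64.9 + 41·(9 − 16.4)/26 = 64.9 + -303.40/26 = 53.2°C.

53.2°C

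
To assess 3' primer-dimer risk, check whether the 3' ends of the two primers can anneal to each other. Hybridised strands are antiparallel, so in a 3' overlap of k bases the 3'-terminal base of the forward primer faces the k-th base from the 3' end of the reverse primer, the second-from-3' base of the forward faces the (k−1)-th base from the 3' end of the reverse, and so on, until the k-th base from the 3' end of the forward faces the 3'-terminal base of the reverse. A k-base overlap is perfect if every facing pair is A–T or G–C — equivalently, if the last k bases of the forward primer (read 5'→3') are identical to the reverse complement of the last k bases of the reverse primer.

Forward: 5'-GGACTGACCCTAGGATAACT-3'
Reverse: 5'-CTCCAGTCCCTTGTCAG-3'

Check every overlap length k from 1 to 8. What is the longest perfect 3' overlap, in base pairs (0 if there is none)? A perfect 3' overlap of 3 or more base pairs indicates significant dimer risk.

Last 8 bases (5'→3') — forward …GGATAACT, reverse …CTTGTCAG.
Reverse complement of the reverse primer's last 8 bases: CTGACAAG; its first k bases are the reverse complement of the reverse primer's last k bases, so a perfect k-base overlap needs the forward primer's last k bases to equal them.
Comparing (forward last k vs required): k=1: T vs C ✗; k=2: CT vs CT ✓; k=3: ACT vs CTG ✗; k=4: AACT vs CTGA ✗; k=5: TAACT vs CTGAC ✗; k=6: ATAACT vs CTGACA ✗; k=7: GATAACT vs CTGACAA ✗; k=8: GGATAACT vs CTGACAAG ✗.
Only k = 2 is perfect, so the longest perfect 3' overlap is 2.

Longest perfect overlap: 2 complementary base pairs; below the dimer-risk threshold (threshold 3).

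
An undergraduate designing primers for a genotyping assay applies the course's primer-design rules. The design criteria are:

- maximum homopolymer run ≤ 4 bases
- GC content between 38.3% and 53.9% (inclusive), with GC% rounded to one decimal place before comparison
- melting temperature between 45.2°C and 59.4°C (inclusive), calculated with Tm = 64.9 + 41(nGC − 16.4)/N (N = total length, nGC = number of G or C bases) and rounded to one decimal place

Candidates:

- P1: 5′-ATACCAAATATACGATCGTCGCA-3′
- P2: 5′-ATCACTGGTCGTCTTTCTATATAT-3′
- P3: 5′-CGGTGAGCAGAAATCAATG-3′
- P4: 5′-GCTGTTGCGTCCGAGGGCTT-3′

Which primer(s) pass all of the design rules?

P1 (23 nt, A=9 T=5 G=3 C=6): longest run = 3 ✓; GC 9/23 = 39.1% ✓; Tm = 64.9 + 41·(9 − 16.4)/23 = 51.7°C ✓ — passes.
P2 (24 nt, A=5 T=11 G=3 C=5): longest run = 3 ✓; GC 8/24 = 33.3%, outside 38.3–53.9% ✗; Tm = 64.9 + 41·(8 − 16.4)/24 = 50.6°C ✓ — fails.
P3 (19 nt, A=7 T=3 G=6 C=3): longest run = 3 ✓; GC 9/19 = 47.4% ✓; Tm = 64.9 + 41·(9 − 16.4)/19 = 48.9°C ✓ — passes.
P4 (20 nt, A=1 T=6 G=8 C=5): longest run = 3 ✓; GC 13/20 = 65.0%, outside 38.3–53.9% ✗; Tm = 64.9 + 41·(13 − 16.4)/20 = 57.9°C ✓ — fails.

P1 and P3.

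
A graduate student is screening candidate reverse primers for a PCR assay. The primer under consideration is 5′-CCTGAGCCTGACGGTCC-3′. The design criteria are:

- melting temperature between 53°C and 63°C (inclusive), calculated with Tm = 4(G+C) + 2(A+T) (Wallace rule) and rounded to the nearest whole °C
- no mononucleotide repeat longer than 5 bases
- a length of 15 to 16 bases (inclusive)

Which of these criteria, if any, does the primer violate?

Fails: length.

Base counts: A=2, T=3, G=5, C=7 (length 17).
Tm: Tm = 2·5 + 4·12 = 58°C ✓
homopolymer run: longest run = 2 ✓
length: length 17, outside 15–16 ✗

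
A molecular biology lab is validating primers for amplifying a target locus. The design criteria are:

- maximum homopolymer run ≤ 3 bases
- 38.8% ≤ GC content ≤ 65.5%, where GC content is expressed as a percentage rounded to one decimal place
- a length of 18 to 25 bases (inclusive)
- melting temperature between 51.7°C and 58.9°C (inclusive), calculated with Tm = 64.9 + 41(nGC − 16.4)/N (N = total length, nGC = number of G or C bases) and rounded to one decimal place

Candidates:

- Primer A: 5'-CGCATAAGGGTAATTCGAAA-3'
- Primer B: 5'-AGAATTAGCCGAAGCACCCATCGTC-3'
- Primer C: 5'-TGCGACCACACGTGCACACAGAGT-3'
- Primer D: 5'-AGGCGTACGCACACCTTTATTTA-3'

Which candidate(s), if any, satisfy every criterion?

Primer A (20 nt, A=8 T=4 G=5 C=3): longest run = 3 ✓; GC 8/20 = 40.0% ✓; length 20 ✓; Tm = 64.9 + 41·(8 − 16.4)/20 = 47.7°C, outside 51.7–58.9°C ✗ — fails.
Primer B (25 nt, A=8 T=4 G=5 C=8): longest run = 3 ✓; GC 13/25 = 52.0% ✓; length 25 ✓; Tm = 64.9 + 41·(13 − 16.4)/25 = 59.3°C, outside 51.7–58.9°C ✗ — fails.
Primer C (24 nt, A=7 T=3 G=6 C=8): longest run = 2 ✓; GC 14/24 = 58.3% ✓; length 24 ✓; Tm = 64.9 + 41·(14 − 16.4)/24 = 60.8°C, outside 51.7–58.9°C ✗ — fails.
Primer D (23 nt, A=6 T=7 G=4 C=6): longest run = 3 ✓; GC 10/23 = 43.5% ✓; length 23 ✓; Tm = 64.9 + 41·(10 − 16.4)/23 = 53.5°C ✓ — passes.

Primer D only.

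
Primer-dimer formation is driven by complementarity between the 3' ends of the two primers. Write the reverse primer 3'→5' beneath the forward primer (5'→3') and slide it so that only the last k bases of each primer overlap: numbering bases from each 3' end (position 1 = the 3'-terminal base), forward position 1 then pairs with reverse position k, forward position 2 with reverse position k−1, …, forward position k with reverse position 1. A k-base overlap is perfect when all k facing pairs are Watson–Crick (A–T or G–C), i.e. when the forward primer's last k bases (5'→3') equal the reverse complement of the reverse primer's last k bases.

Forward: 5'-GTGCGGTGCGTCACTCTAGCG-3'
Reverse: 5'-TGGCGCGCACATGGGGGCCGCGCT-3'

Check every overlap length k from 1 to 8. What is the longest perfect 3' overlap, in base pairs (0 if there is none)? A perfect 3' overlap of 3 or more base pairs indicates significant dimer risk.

Last 8 bases (5'→3') — forward …CTCTAGCG, reverse …GCCGCGCT.
Reverse complement of the reverse primer's last 8 bases: AGCGCGGC; its first k bases are the reverse complement of the reverse primer's last k bases, so a perfect k-base overlap needs the forward primer's last k bases to equal them.
Comparing (forward last k vs required): k=1: G vs A ✗; k=2: CG vs AG ✗; k=3: GCG vs AGC ✗; k=4: AGCG vs AGCG ✓; k=5: TAGCG vs AGCGC ✗; k=6: CTAGCG vs AGCGCG ✗; k=7: TCTAGCG vs AGCGCGG ✗; k=8: CTCTAGCG vs AGCGCGGC ✗.
Only k = 4 is perfect, so the longest perfect 3' overlap is 4.

Longest perfect overlap: 4 complementary base pairs; significant dimer risk (threshold 3).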